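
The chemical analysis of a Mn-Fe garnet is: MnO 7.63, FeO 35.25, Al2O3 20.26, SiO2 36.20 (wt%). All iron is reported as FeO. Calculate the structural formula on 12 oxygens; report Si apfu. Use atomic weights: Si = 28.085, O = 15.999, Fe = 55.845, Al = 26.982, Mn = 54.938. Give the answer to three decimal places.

MnO: 7.63/70.937 = 0.10756 mol → 0.10756 mol Mn, 0.10756 mol O.
FeO: 35.25/71.844 = 0.49065 mol → 0.49065 mol Fe, 0.49065 mol O.
Al2O3: 20.26/101.961 = 0.19870 mol → 0.39740 mol Al, 0.59610 mol O.
SiO2: 36.20/60.083 = 0.60250 mol → 0.60250 mol Si, 1.20500 mol O.
Total oxygen = 2.39931 mol. Normalization factor = 12/2.39931 = 5.00144.
Si per 12 O = 0.60250 × 5.00144 = 3.013.

3.013 Si apfu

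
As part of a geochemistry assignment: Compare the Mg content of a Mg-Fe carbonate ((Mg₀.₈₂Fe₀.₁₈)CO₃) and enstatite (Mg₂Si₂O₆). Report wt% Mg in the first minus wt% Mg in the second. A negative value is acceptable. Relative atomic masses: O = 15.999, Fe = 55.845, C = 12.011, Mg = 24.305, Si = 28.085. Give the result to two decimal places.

-2.06 percentage points

M((Mg₀.₈₂Fe₀.₁₈)CO₃) = 89.990 g/mol, so wt% Mg = 19.930/89.990 × 100 = 22.15%.
M(Mg₂Si₂O₆) = 200.774 g/mol, so wt% Mg = 48.610/200.774 × 100 = 24.21%.
22.15 − 24.21 = -2.06 pp.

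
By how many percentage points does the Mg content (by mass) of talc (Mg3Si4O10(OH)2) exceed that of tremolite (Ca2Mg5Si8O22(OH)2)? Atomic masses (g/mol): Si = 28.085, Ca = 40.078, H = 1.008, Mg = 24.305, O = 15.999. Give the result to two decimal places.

First mineral: 72.915 g Mg in 379.259 g formula = 19.23 wt% Mg.
Second mineral: 121.525 g Mg in 812.353 g formula = 14.96 wt% Mg.
19.23% − 14.96% gives a difference of 4.27 percentage points.

4.27 percentage points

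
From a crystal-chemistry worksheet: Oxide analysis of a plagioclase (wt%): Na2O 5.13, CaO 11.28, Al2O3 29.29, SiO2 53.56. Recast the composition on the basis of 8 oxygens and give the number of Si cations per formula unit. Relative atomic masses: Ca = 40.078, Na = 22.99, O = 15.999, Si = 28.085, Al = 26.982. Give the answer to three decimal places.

Na2O: 5.13/61.979 = 0.08277 mol → 0.16554 mol Na, 0.08277 mol O.
CaO: 11.28/56.077 = 0.20115 mol → 0.20115 mol Ca, 0.20115 mol O.
Al2O3: 29.29/101.961 = 0.28727 mol → 0.57454 mol Al, 0.86181 mol O.
SiO2: 53.56/60.083 = 0.89143 mol → 0.89143 mol Si, 1.78286 mol O.
Total oxygen = 2.92859 mol. Normalization factor = 8/2.92859 = 2.73169.
Si per 8 O = 0.89143 × 2.73169 = 2.435.

2.435 Si apfu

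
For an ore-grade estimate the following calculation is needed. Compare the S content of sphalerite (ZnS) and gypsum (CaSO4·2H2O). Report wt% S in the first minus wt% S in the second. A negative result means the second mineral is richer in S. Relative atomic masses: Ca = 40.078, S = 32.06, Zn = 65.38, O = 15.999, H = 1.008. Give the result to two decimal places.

S in ZnS: molar mass 97.440 g/mol; 1×32.06 = 32.060 g → 32.90 wt%.
S in CaSO4·2H2O: molar mass 172.164 g/mol; 1×32.06 = 32.060 g → 18.62 wt%.
Difference = 32.90 − 18.62 = 14.28 percentage points.

14.28 percentage points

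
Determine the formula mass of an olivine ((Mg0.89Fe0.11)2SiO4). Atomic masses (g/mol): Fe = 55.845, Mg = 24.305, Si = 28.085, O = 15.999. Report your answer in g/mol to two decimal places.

147.63 g/mol

Mg: 1.78 × 24.305 = 43.2629
Fe: 0.22 × 55.845 = 12.2859
Si: 1 × 28.085 = 28.0850
O: 4 × 15.999 = 63.9960
Summing the contributions gives the formula mass.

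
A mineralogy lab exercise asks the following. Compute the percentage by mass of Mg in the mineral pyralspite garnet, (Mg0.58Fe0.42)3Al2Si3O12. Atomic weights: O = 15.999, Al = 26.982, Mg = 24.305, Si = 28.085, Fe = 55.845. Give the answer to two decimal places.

Formula mass = 1.74·24.305 + 1.26·55.845 + 2·26.982 + 3·28.085 + 12·15.999 = 442.862 g/mol, of which 42.291 g is Mg.
So Mg makes up 42.291/442.862 = 0.0955 of the mass, i.e. 9.55%.

9.55 weight percent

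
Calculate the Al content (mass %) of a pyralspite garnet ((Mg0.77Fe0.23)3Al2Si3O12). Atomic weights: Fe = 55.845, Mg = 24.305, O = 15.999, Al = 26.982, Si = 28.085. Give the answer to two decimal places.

M((Mg0.77Fe0.23)3Al2Si3O12) = 424.885 g/mol.
Al contributes 2 × 26.982 = 53.964 g per mole.
53.964/424.885 = 0.1270 → 12.70%.

12.70 mass %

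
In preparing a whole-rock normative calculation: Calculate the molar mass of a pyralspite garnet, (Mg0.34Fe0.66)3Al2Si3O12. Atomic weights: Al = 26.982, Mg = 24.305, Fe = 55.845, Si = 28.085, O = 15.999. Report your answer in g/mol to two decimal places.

465.57 g/mol

The formula mass is the sum 1.02·24.305 + 1.98·55.845 + 2·26.982 + 3·28.085 + 12·15.999.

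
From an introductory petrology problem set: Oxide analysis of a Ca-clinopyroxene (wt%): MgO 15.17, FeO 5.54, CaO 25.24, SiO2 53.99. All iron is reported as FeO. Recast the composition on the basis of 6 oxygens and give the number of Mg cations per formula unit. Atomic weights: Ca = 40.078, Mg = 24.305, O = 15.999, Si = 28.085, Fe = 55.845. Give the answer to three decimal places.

0.836 Mg apfu

15.17 wt% MgO ÷ 40.304 g/mol = 0.37639 mol, giving 0.37639 Mg and 0.37639 O.
5.54 wt% FeO ÷ 71.844 g/mol = 0.07711 mol, giving 0.07711 Fe and 0.07711 O.
25.24 wt% CaO ÷ 56.077 g/mol = 0.45010 mol, giving 0.45010 Ca and 0.45010 O.
53.99 wt% SiO2 ÷ 60.083 g/mol = 0.89859 mol, giving 0.89859 Si and 1.79718 O.
Oxygen sums to 2.70078; scaling by 6/2.70078 = 2.22158 puts the formula on 6 O.
Mg: 0.37639 × 2.22158 = 0.836 atoms per formula unit.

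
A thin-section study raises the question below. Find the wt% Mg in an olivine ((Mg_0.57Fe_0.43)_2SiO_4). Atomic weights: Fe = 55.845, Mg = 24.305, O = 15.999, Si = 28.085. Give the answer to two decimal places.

16.51 weight percent

Molar mass of (Mg_0.57Fe_0.43)_2SiO_4: 1.14*24.305 + 0.86*55.845 + 1*28.085 + 4*15.999 = 167.815 g/mol.
Mass of Mg per formula unit: 1.14 × 24.305 = 27.708 g.
Weight fraction Mg = 27.708 / 167.815 = 0.1651.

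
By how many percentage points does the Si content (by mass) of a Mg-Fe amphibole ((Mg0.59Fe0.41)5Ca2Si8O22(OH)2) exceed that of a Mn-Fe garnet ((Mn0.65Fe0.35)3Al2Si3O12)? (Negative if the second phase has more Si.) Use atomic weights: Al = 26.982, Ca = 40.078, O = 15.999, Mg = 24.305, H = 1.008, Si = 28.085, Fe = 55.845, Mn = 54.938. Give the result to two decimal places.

8.63 percentage points

M((Mg0.59Fe0.41)5Ca2Si8O22(OH)2) = 877.010 g/mol, so wt% Si = 224.680/877.010 × 100 = 25.62%.
M((Mn0.65Fe0.35)3Al2Si3O12) = 495.973 g/mol, so wt% Si = 84.255/495.973 × 100 = 16.99%.
25.62 − 16.99 = 8.63 pp.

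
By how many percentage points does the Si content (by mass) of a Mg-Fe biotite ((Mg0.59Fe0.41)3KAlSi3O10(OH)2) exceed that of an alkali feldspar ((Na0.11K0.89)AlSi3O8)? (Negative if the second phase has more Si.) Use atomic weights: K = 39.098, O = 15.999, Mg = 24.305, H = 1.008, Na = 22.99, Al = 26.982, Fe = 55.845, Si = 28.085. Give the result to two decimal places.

-11.99 percentage points

M((Mg0.59Fe0.41)3KAlSi3O10(OH)2) = 456.048 g/mol, so wt% Si = 84.255/456.048 × 100 = 18.48%.
M((Na0.11K0.89)AlSi3O8) = 276.555 g/mol, so wt% Si = 84.255/276.555 × 100 = 30.47%.
18.48 − 30.47 = -11.99 pp.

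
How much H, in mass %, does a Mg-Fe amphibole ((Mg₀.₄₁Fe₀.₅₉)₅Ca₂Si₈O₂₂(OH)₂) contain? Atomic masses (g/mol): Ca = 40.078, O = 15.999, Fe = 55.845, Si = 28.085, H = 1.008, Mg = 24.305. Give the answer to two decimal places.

M((Mg₀.₄₁Fe₀.₅₉)₅Ca₂Si₈O₂₂(OH)₂) = 905.396 g/mol.
H contributes 2 × 1.008 = 2.016 g per mole.
2.016/905.396 = 0.0022 → 0.22%.

0.22 mass %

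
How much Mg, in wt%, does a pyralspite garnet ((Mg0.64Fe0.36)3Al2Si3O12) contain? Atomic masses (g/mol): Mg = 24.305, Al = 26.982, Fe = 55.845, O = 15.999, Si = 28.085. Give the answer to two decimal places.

10.67 wt%

Formula mass = 1.92×24.305 + 1.08×55.845 + 2×26.982 + 3×28.085 + 12×15.999 = 437.185 g/mol, of which 46.666 g is Mg.
So Mg makes up 46.666/437.185 = 0.1067 of the mass, i.e. 10.67%.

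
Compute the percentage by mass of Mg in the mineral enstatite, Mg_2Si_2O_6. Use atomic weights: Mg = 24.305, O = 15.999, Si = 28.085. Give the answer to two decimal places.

24.21 mass %

Molar mass of Mg_2Si_2O_6: 2×24.305 + 2×28.085 + 6×15.999 = 200.774 g/mol.
Mass of Mg per formula unit: 2 × 24.305 = 48.610 g.
Weight fraction Mg = 48.610 / 200.774 = 0.2421.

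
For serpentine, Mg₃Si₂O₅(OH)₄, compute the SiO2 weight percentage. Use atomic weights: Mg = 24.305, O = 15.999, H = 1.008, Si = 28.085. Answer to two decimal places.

M(Mg₃Si₂O₅(OH)₄) = 277.108 g/mol; M(SiO2) = 60.083 g/mol.
Moles SiO2 per formula unit = 2 Si ÷ 1 = 2.0000.
SiO2 fraction = (2.0000 × 60.083) / 277.108 = 120.166/277.108 = 0.4336.

43.36 wt%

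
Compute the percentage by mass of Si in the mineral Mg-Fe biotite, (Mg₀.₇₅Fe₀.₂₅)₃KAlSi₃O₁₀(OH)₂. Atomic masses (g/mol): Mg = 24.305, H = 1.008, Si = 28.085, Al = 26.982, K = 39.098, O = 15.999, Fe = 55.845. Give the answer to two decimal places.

19.11 weight percent

Formula mass = 2.25×24.305 + 0.75×55.845 + 1×39.098 + 1×26.982 + 3×28.085 + 12×15.999 + 2×1.008 = 440.909 g/mol, of which 84.255 g is Si.
So Si makes up 84.255/440.909 = 0.1911 of the mass, i.e. 19.11%.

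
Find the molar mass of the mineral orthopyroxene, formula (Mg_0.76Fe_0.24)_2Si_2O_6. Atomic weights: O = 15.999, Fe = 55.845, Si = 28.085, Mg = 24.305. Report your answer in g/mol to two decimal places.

215.91 g/mol

M = 1.52×24.305 + 0.48×55.845 + 2×28.085 + 6×15.999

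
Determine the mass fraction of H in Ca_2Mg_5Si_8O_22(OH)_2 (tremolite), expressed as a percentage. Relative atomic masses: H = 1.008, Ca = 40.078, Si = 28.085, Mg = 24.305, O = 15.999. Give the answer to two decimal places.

0.25 mass %

Molar mass of Ca_2Mg_5Si_8O_22(OH)_2: 2·40.078 + 5·24.305 + 8·28.085 + 24·15.999 + 2·1.008 = 812.353 g/mol.
Mass of H per formula unit: 2 × 1.008 = 2.016 g.
Weight fraction H = 2.016 / 812.353 = 0.0025.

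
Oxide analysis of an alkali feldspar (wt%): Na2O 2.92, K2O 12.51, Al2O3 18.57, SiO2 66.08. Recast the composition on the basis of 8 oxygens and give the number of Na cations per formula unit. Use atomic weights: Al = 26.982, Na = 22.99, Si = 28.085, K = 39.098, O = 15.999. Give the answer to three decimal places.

Na2O: 2.92/61.979 = 0.04711 mol → 0.09422 mol Na, 0.04711 mol O.
K2O: 12.51/94.195 = 0.13281 mol → 0.26562 mol K, 0.13281 mol O.
Al2O3: 18.57/101.961 = 0.18213 mol → 0.36426 mol Al, 0.54639 mol O.
SiO2: 66.08/60.083 = 1.09981 mol → 1.09981 mol Si, 2.19962 mol O.
Total oxygen = 2.92593 mol. Normalization factor = 8/2.92593 = 2.73417.
Na per 8 O = 0.09422 × 2.73417 = 0.258.

0.258 Na apfu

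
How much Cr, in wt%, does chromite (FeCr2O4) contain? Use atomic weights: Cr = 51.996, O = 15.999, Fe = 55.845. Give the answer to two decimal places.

46.46 wt%

Formula mass = 1·55.845 + 2·51.996 + 4·15.999 = 223.833 g/mol, of which 103.992 g is Cr.
So Cr makes up 103.992/223.833 = 0.4646 of the mass, i.e. 46.46%.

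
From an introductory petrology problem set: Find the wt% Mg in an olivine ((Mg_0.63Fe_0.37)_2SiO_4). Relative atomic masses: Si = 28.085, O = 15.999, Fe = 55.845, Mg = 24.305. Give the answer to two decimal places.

Formula mass = 1.26*24.305 + 0.74*55.845 + 1*28.085 + 4*15.999 = 164.031 g/mol, of which 30.624 g is Mg.
So Mg makes up 30.624/164.031 = 0.1867 of the mass, i.e. 18.67%.

18.67 wt%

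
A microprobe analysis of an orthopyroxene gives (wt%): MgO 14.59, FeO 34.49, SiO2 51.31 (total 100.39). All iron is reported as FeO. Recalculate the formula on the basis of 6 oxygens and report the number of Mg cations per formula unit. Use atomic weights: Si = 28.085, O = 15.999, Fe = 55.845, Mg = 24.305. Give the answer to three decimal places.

14.59 wt% MgO ÷ 40.304 g/mol = 0.36200 mol, giving 0.36200 Mg and 0.36200 O.
34.49 wt% FeO ÷ 71.844 g/mol = 0.48007 mol, giving 0.48007 Fe and 0.48007 O.
51.31 wt% SiO2 ÷ 60.083 g/mol = 0.85399 mol, giving 0.85399 Si and 1.70798 O.
Oxygen sums to 2.55005; scaling by 6/2.55005 = 2.35290 puts the formula on 6 O.
Mg: 0.36200 × 2.35290 = 0.852 atoms per formula unit.

0.852 Mg apfu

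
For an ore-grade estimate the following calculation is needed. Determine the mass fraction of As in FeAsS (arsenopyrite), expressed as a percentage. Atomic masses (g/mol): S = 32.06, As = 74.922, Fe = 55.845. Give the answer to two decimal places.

M(FeAsS) = 162.827 g/mol.
As contributes 1 × 74.922 = 74.922 g per mole.
74.922/162.827 = 0.4601 → 46.01%.

46.01 mass %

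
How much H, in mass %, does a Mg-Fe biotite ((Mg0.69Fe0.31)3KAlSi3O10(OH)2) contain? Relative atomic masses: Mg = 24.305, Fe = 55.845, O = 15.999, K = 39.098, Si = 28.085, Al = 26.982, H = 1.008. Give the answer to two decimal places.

Molar mass of (Mg0.69Fe0.31)3KAlSi3O10(OH)2: 2.07×24.305 + 0.93×55.845 + 1×39.098 + 1×26.982 + 3×28.085 + 12×15.999 + 2×1.008 = 446.586 g/mol.
Mass of H per formula unit: 2 × 1.008 = 2.016 g.
Weight fraction H = 2.016 / 446.586 = 0.0045.

0.45 mass %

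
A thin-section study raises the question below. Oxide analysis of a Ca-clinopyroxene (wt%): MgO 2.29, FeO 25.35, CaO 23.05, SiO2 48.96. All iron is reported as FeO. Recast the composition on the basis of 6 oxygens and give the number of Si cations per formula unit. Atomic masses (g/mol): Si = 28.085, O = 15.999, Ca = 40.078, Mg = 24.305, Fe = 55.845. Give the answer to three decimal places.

MgO: 2.29/40.304 = 0.05682 mol → 0.05682 mol Mg, 0.05682 mol O.
FeO: 25.35/71.844 = 0.35285 mol → 0.35285 mol Fe, 0.35285 mol O.
CaO: 23.05/56.077 = 0.41104 mol → 0.41104 mol Ca, 0.41104 mol O.
SiO2: 48.96/60.083 = 0.81487 mol → 0.81487 mol Si, 1.62974 mol O.
Total oxygen = 2.45045 mol. Normalization factor = 6/2.45045 = 2.44853.
Si per 6 O = 0.81487 × 2.44853 = 1.995.

1.995 Si apfu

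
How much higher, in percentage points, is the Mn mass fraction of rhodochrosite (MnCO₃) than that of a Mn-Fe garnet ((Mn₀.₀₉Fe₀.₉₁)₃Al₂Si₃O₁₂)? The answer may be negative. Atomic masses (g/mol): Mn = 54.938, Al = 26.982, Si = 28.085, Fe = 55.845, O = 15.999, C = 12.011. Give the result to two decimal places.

44.81 percentage points

M(MnCO₃) = 114.946 g/mol, so wt% Mn = 54.938/114.946 × 100 = 47.79%.
M((Mn₀.₀₉Fe₀.₉₁)₃Al₂Si₃O₁₂) = 497.497 g/mol, so wt% Mn = 14.833/497.497 × 100 = 2.98%.
47.79 − 2.98 = 44.81 pp.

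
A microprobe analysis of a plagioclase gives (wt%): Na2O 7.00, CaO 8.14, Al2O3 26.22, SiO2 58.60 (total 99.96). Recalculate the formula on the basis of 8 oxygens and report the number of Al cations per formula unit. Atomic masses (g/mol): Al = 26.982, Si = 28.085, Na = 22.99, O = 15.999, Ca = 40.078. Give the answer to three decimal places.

Na2O: 7.00/61.979 = 0.11294 mol → 0.22588 mol Na, 0.11294 mol O.
CaO: 8.14/56.077 = 0.14516 mol → 0.14516 mol Ca, 0.14516 mol O.
Al2O3: 26.22/101.961 = 0.25716 mol → 0.51432 mol Al, 0.77148 mol O.
SiO2: 58.60/60.083 = 0.97532 mol → 0.97532 mol Si, 1.95064 mol O.
Total oxygen = 2.98022 mol. Normalization factor = 8/2.98022 = 2.68437.
Al per 8 O = 0.51432 × 2.68437 = 1.381.

1.381 Al apfu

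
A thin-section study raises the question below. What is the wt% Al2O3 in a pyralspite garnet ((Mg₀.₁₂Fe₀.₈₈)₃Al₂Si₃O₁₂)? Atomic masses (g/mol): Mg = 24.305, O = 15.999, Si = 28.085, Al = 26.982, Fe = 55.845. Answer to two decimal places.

M((Mg₀.₁₂Fe₀.₈₈)₃Al₂Si₃O₁₂) = 486.388 g/mol; M(Al2O3) = 101.961 g/mol.
Moles Al2O3 per formula unit = 2 Al ÷ 2 = 1.0000.
Al2O3 fraction = (1.0000 × 101.961) / 486.388 = 101.961/486.388 = 0.2096.

20.96 wt%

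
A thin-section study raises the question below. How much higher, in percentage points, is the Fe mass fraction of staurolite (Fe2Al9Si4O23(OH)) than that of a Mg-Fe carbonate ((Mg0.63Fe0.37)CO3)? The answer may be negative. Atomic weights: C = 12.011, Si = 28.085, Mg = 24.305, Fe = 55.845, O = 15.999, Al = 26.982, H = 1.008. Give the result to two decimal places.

M(Fe2Al9Si4O23(OH)) = 851.852 g/mol, so wt% Fe = 111.690/851.852 × 100 = 13.11%.
M((Mg0.63Fe0.37)CO3) = 95.983 g/mol, so wt% Fe = 20.663/95.983 × 100 = 21.53%.
13.11 − 21.53 = -8.42 pp.

-8.42 percentage points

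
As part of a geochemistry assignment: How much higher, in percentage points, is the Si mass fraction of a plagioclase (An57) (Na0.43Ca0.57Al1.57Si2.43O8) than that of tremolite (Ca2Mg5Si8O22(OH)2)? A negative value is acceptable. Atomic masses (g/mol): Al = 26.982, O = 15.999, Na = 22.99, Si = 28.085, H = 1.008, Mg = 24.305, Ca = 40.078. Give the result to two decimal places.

-2.51 percentage points

M(Na0.43Ca0.57Al1.57Si2.43O8) = 271.330 g/mol, so wt% Si = 68.247/271.330 × 100 = 25.15%.
M(Ca2Mg5Si8O22(OH)2) = 812.353 g/mol, so wt% Si = 224.680/812.353 × 100 = 27.66%.
25.15 − 27.66 = -2.51 pp.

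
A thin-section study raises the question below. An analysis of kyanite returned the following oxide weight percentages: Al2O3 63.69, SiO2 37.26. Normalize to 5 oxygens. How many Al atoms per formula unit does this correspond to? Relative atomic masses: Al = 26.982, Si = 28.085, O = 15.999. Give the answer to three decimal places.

63.69 wt% Al2O3 ÷ 101.961 g/mol = 0.62465 mol, giving 1.24930 Al and 1.87395 O.
37.26 wt% SiO2 ÷ 60.083 g/mol = 0.62014 mol, giving 0.62014 Si and 1.24028 O.
Oxygen sums to 3.11423; scaling by 5/3.11423 = 1.60553 puts the formula on 5 O.
Al: 1.24930 × 1.60553 = 2.006 atoms per formula unit.

2.006 Al apfu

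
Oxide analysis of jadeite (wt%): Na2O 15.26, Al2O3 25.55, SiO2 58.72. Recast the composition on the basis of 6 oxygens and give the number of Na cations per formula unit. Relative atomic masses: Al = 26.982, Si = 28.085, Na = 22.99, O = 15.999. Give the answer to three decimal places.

15.26 wt% Na2O ÷ 61.979 g/mol = 0.24621 mol, giving 0.49242 Na and 0.24621 O.
25.55 wt% Al2O3 ÷ 101.961 g/mol = 0.25059 mol, giving 0.50118 Al and 0.75177 O.
58.72 wt% SiO2 ÷ 60.083 g/mol = 0.97731 mol, giving 0.97731 Si and 1.95462 O.
Oxygen sums to 2.95260; scaling by 6/2.95260 = 2.03211 puts the formula on 6 O.
Na: 0.49242 × 2.03211 = 1.001 atoms per formula unit.

1.001 Na apfu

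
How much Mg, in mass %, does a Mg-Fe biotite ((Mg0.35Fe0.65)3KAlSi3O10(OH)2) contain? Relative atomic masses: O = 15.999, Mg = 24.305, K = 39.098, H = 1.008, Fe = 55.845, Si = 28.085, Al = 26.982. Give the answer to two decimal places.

M((Mg0.35Fe0.65)3KAlSi3O10(OH)2) = 478.757 g/mol.
Mg contributes 1.05 × 24.305 = 25.520 g per mole.
25.520/478.757 = 0.0533 → 5.33%.

5.33 mass %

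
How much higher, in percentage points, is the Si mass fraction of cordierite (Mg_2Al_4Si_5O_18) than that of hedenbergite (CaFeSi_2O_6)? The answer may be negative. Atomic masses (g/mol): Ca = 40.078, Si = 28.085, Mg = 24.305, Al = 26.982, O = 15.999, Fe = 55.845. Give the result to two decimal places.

First mineral: 140.425 g Si in 584.945 g formula = 24.01 wt% Si.
Second mineral: 56.170 g Si in 248.087 g formula = 22.64 wt% Si.
24.01% − 22.64% gives a difference of 1.37 percentage points.

1.37 percentage points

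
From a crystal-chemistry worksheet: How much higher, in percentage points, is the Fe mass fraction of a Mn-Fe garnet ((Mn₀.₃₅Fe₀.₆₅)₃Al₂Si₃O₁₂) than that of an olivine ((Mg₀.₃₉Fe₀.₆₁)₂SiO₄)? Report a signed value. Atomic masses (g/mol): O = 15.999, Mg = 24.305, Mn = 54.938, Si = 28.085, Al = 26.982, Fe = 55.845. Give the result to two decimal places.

M((Mn₀.₃₅Fe₀.₆₅)₃Al₂Si₃O₁₂) = 496.790 g/mol, so wt% Fe = 108.898/496.790 × 100 = 21.92%.
M((Mg₀.₃₉Fe₀.₆₁)₂SiO₄) = 179.170 g/mol, so wt% Fe = 68.131/179.170 × 100 = 38.03%.
21.92 − 38.03 = -16.11 pp.

-16.11 percentage points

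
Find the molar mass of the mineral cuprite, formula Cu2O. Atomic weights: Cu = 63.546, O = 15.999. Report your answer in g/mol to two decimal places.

The formula mass is the sum 2·63.546 + 1·15.999.

143.09 g/mol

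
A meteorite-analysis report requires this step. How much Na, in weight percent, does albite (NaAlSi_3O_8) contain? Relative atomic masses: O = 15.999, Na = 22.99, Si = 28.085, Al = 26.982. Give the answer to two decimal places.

Molar mass of NaAlSi_3O_8: 1*22.99 + 1*26.982 + 3*28.085 + 8*15.999 = 262.219 g/mol.
Mass of Na per formula unit: 1 × 22.99 = 22.990 g.
Weight fraction Na = 22.990 / 262.219 = 0.0877.

8.77 weight percent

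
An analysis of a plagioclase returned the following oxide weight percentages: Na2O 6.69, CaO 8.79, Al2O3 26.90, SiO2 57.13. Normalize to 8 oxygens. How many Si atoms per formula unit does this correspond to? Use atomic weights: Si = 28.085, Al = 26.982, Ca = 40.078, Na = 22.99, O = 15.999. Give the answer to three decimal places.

2.572 Si apfu

Na2O (M=61.979): mol = 0.10794; Na = 0.21588, O = 0.10794.
CaO (M=56.077): mol = 0.15675; Ca = 0.15675, O = 0.15675.
Al2O3 (M=101.961): mol = 0.26383; Al = 0.52766, O = 0.79149.
SiO2 (M=60.083): mol = 0.95085; Si = 0.95085, O = 1.90170.
ΣO = 2.95788; factor = 8/ΣO = 2.70464.
Si apfu = 0.95085 × 2.70464 = 2.572.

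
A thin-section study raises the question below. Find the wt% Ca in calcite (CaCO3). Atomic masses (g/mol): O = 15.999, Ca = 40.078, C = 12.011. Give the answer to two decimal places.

M(CaCO3) = 100.086 g/mol.
Ca contributes 1 × 40.078 = 40.078 g per mole.
40.078/100.086 = 0.4004 → 40.04%.

40.04 weight percent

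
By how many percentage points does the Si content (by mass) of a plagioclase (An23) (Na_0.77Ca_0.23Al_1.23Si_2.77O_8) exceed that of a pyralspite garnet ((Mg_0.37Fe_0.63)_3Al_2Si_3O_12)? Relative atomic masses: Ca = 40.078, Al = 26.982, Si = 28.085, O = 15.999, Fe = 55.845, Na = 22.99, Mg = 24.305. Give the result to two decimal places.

11.05 percentage points

Si in Na_0.77Ca_0.23Al_1.23Si_2.77O_8: molar mass 265.896 g/mol; 2.77×28.085 = 77.795 g → 29.26 wt%.
Si in (Mg_0.37Fe_0.63)_3Al_2Si_3O_12: molar mass 462.733 g/mol; 3×28.085 = 84.255 g → 18.21 wt%.
Difference = 29.26 − 18.21 = 11.05 percentage points.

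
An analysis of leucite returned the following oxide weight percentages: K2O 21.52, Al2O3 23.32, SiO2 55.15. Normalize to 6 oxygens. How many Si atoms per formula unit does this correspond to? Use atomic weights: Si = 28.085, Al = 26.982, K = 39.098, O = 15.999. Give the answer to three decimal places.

2.002 Si apfu

K2O: 21.52/94.195 = 0.22846 mol → 0.45692 mol K, 0.22846 mol O.
Al2O3: 23.32/101.961 = 0.22871 mol → 0.45742 mol Al, 0.68613 mol O.
SiO2: 55.15/60.083 = 0.91790 mol → 0.91790 mol Si, 1.83580 mol O.
Total oxygen = 2.75039 mol. Normalization factor = 6/2.75039 = 2.18151.
Si per 6 O = 0.91790 × 2.18151 = 2.002.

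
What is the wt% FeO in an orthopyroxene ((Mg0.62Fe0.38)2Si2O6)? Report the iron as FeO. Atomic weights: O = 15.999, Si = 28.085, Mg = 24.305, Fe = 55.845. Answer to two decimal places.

M((Mg0.62Fe0.38)2Si2O6) = 224.744 g/mol; M(FeO) = 71.844 g/mol.
Moles FeO per formula unit = 0.76 Fe ÷ 1 = 0.7600.
FeO fraction = (0.7600 × 71.844) / 224.744 = 54.601/224.744 = 0.2429.

24.29 wt%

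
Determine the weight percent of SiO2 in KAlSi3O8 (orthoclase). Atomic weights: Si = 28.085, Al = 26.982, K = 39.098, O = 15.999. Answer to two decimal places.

64.76 wt%

Formula mass = 278.327 g/mol.
3 Si → 3.0000 mol SiO2 per formula unit; M(SiO2) = 60.083, so SiO2 mass = 180.249 g.
180.249/278.327 × 100 = 64.76 wt%.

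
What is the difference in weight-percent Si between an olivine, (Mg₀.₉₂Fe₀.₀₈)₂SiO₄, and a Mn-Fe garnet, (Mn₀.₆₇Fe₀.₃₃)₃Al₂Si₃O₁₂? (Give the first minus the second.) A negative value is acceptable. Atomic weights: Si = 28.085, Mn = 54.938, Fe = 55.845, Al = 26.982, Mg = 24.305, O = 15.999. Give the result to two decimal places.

M((Mg₀.₉₂Fe₀.₀₈)₂SiO₄) = 145.737 g/mol, so wt% Si = 28.085/145.737 × 100 = 19.27%.
M((Mn₀.₆₇Fe₀.₃₃)₃Al₂Si₃O₁₂) = 495.919 g/mol, so wt% Si = 84.255/495.919 × 100 = 16.99%.
19.27 − 16.99 = 2.28 pp.

2.28 percentage points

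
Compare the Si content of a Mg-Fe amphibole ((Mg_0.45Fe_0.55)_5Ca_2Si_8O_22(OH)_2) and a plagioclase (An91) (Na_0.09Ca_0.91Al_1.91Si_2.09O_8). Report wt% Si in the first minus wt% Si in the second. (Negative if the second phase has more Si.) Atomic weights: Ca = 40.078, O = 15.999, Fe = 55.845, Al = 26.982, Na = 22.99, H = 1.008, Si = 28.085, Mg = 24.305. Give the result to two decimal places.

M((Mg_0.45Fe_0.55)_5Ca_2Si_8O_22(OH)_2) = 899.088 g/mol, so wt% Si = 224.680/899.088 × 100 = 24.99%.
M(Na_0.09Ca_0.91Al_1.91Si_2.09O_8) = 276.765 g/mol, so wt% Si = 58.698/276.765 × 100 = 21.21%.
24.99 − 21.21 = 3.78 pp.

3.78 percentage points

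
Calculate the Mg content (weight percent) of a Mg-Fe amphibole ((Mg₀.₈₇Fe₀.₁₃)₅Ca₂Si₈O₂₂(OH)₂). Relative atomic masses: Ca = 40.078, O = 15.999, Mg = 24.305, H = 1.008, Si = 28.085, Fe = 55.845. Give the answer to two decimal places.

Formula mass = 4.35×24.305 + 0.65×55.845 + 2×40.078 + 8×28.085 + 24×15.999 + 2×1.008 = 832.854 g/mol, of which 105.727 g is Mg.
So Mg makes up 105.727/832.854 = 0.1269 of the mass, i.e. 12.69%.

12.69 weight percent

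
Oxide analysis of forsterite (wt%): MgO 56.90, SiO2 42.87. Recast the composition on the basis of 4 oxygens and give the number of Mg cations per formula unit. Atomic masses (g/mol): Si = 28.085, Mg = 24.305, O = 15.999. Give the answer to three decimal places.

1.989 Mg apfu

56.90 wt% MgO ÷ 40.304 g/mol = 1.41177 mol, giving 1.41177 Mg and 1.41177 O.
42.87 wt% SiO2 ÷ 60.083 g/mol = 0.71351 mol, giving 0.71351 Si and 1.42702 O.
Oxygen sums to 2.83879; scaling by 4/2.83879 = 1.40905 puts the formula on 4 O.
Mg: 1.41177 × 1.40905 = 1.989 atoms per formula unit.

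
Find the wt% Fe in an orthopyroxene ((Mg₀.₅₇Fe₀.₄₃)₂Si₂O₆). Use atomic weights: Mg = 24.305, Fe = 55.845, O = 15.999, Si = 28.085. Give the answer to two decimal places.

Formula mass = 1.14*24.305 + 0.86*55.845 + 2*28.085 + 6*15.999 = 227.898 g/mol, of which 48.027 g is Fe.
So Fe makes up 48.027/227.898 = 0.2107 of the mass, i.e. 21.07%.

21.07 mass %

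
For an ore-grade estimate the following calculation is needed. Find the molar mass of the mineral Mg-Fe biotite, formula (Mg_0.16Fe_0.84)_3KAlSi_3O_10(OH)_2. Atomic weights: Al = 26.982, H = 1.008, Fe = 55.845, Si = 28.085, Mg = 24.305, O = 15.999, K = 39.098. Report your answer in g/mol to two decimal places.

M = 0.48*24.305 + 2.52*55.845 + 1*39.098 + 1*26.982 + 3*28.085 + 12*15.999 + 2*1.008

496.73 g/mol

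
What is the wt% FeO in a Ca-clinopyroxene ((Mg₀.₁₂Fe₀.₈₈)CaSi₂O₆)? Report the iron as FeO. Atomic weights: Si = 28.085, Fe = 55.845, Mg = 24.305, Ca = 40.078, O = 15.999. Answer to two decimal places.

25.88 wt%

M((Mg₀.₁₂Fe₀.₈₈)CaSi₂O₆) = 244.302 g/mol; M(FeO) = 71.844 g/mol.
Moles FeO per formula unit = 0.88 Fe ÷ 1 = 0.8800.
FeO fraction = (0.8800 × 71.844) / 244.302 = 63.223/244.302 = 0.2588.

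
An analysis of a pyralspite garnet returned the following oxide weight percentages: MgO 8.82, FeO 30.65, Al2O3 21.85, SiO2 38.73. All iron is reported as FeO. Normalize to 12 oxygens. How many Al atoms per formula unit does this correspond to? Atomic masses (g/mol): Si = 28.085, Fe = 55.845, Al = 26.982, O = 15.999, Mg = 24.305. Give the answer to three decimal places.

MgO (M=40.304): mol = 0.21884; Mg = 0.21884, O = 0.21884.
FeO (M=71.844): mol = 0.42662; Fe = 0.42662, O = 0.42662.
Al2O3 (M=101.961): mol = 0.21430; Al = 0.42860, O = 0.64290.
SiO2 (M=60.083): mol = 0.64461; Si = 0.64461, O = 1.28922.
ΣO = 2.57758; factor = 12/ΣO = 4.65553.
Al apfu = 0.42860 × 4.65553 = 1.995.

1.995 Al apfu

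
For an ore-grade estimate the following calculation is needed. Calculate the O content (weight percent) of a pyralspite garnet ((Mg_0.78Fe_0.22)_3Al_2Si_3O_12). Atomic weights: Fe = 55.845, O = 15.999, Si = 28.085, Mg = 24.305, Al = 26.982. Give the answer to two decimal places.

45.29 weight percent

M((Mg_0.78Fe_0.22)_3Al_2Si_3O_12) = 423.938 g/mol.
O contributes 12 × 15.999 = 191.988 g per mole.
191.988/423.938 = 0.4529 → 45.29%.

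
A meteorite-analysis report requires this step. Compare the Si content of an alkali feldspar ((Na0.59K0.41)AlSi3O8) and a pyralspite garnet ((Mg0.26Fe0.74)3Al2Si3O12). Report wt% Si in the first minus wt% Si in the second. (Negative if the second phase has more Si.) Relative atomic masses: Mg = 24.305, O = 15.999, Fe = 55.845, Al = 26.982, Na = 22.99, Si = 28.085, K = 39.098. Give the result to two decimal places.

Si in (Na0.59K0.41)AlSi3O8: molar mass 268.823 g/mol; 3×28.085 = 84.255 g → 31.34 wt%.
Si in (Mg0.26Fe0.74)3Al2Si3O12: molar mass 473.141 g/mol; 3×28.085 = 84.255 g → 17.81 wt%.
Difference = 31.34 − 17.81 = 13.53 percentage points.

13.53 percentage points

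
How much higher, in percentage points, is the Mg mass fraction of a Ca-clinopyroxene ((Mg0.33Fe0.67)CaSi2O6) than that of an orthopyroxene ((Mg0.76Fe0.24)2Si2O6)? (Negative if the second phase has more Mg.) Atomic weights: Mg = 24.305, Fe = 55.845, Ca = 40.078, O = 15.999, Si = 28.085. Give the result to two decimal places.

-13.74 percentage points

Mg in (Mg0.33Fe0.67)CaSi2O6: molar mass 237.679 g/mol; 0.33×24.305 = 8.021 g → 3.37 wt%.
Mg in (Mg0.76Fe0.24)2Si2O6: molar mass 215.913 g/mol; 1.52×24.305 = 36.944 g → 17.11 wt%.
Difference = 3.37 − 17.11 = -13.74 percentage points.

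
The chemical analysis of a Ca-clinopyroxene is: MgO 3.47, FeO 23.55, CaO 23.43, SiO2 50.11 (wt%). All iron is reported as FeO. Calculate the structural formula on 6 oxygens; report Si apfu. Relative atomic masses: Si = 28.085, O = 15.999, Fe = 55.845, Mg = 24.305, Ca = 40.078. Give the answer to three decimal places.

MgO: 3.47/40.304 = 0.08610 mol → 0.08610 mol Mg, 0.08610 mol O.
FeO: 23.55/71.844 = 0.32779 mol → 0.32779 mol Fe, 0.32779 mol O.
CaO: 23.43/56.077 = 0.41782 mol → 0.41782 mol Ca, 0.41782 mol O.
SiO2: 50.11/60.083 = 0.83401 mol → 0.83401 mol Si, 1.66802 mol O.
Total oxygen = 2.49973 mol. Normalization factor = 6/2.49973 = 2.40026.
Si per 6 O = 0.83401 × 2.40026 = 2.002.

2.002 Si apfu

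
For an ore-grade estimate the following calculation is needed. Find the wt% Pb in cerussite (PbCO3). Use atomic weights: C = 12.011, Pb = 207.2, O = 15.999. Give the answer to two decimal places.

77.54 wt%

Formula mass = 1·207.2 + 1·12.011 + 3·15.999 = 267.208 g/mol, of which 207.200 g is Pb.
So Pb makes up 207.200/267.208 = 0.7754 of the mass, i.e. 77.54%.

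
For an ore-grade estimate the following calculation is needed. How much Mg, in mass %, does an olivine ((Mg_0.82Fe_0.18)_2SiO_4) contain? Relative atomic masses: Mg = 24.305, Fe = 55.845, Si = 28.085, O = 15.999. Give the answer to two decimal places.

M((Mg_0.82Fe_0.18)_2SiO_4) = 152.045 g/mol.
Mg contributes 1.64 × 24.305 = 39.860 g per mole.
39.860/152.045 = 0.2622 → 26.22%.

26.22 mass %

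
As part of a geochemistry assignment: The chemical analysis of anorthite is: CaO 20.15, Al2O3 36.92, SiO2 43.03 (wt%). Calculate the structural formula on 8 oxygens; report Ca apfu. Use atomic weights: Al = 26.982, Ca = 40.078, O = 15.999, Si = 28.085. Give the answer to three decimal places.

CaO: 20.15/56.077 = 0.35933 mol → 0.35933 mol Ca, 0.35933 mol O.
Al2O3: 36.92/101.961 = 0.36210 mol → 0.72420 mol Al, 1.08630 mol O.
SiO2: 43.03/60.083 = 0.71618 mol → 0.71618 mol Si, 1.43236 mol O.
Total oxygen = 2.87799 mol. Normalization factor = 8/2.87799 = 2.77972.
Ca per 8 O = 0.35933 × 2.77972 = 0.999.

0.999 Ca apfu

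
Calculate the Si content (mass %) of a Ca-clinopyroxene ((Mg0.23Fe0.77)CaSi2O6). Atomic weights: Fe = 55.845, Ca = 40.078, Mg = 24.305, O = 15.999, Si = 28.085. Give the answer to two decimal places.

Formula mass = 0.23*24.305 + 0.77*55.845 + 1*40.078 + 2*28.085 + 6*15.999 = 240.833 g/mol, of which 56.170 g is Si.
So Si makes up 56.170/240.833 = 0.2332 of the mass, i.e. 23.32%.

23.32 mass %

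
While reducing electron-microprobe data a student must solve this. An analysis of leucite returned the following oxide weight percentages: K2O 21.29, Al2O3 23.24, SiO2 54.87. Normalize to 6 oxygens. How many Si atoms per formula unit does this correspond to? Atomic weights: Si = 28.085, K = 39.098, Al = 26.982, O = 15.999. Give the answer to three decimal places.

2.003 Si apfu

21.29 wt% K2O ÷ 94.195 g/mol = 0.22602 mol, giving 0.45204 K and 0.22602 O.
23.24 wt% Al2O3 ÷ 101.961 g/mol = 0.22793 mol, giving 0.45586 Al and 0.68379 O.
54.87 wt% SiO2 ÷ 60.083 g/mol = 0.91324 mol, giving 0.91324 Si and 1.82648 O.
Oxygen sums to 2.73629; scaling by 6/2.73629 = 2.19275 puts the formula on 6 O.
Si: 0.91324 × 2.19275 = 2.003 atoms per formula unit.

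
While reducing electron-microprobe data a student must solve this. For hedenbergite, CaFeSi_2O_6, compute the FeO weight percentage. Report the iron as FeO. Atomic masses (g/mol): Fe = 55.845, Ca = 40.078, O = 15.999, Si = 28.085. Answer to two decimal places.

Formula mass = 248.087 g/mol.
1 Fe → 1.0000 mol FeO per formula unit; M(FeO) = 71.844, so FeO mass = 71.844 g.
71.844/248.087 × 100 = 28.96 wt%.

28.96 wt%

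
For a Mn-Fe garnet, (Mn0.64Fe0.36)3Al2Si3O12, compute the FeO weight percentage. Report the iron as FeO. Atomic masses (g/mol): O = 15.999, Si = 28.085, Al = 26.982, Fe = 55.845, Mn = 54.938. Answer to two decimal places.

Formula mass = 496.001 g/mol.
1.08 Fe → 1.0800 mol FeO per formula unit; M(FeO) = 71.844, so FeO mass = 77.592 g.
77.592/496.001 × 100 = 15.64 wt%.

15.64 wt%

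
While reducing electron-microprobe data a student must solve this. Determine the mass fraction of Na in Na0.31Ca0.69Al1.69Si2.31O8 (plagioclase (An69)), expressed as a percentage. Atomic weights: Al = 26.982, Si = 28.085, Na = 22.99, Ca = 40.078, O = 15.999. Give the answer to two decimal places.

Formula mass = 0.31·22.99 + 0.69·40.078 + 1.69·26.982 + 2.31·28.085 + 8·15.999 = 273.249 g/mol, of which 7.127 g is Na.
So Na makes up 7.127/273.249 = 0.0261 of the mass, i.e. 2.61%.

2.61 wt%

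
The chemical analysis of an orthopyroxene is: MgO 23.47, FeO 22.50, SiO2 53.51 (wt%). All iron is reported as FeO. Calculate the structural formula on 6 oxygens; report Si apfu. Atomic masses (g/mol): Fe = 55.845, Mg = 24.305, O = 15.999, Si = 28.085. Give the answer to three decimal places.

MgO (M=40.304): mol = 0.58232; Mg = 0.58232, O = 0.58232.
FeO (M=71.844): mol = 0.31318; Fe = 0.31318, O = 0.31318.
SiO2 (M=60.083): mol = 0.89060; Si = 0.89060, O = 1.78120.
ΣO = 2.67670; factor = 6/ΣO = 2.24157.
Si apfu = 0.89060 × 2.24157 = 1.996.

1.996 Si apfu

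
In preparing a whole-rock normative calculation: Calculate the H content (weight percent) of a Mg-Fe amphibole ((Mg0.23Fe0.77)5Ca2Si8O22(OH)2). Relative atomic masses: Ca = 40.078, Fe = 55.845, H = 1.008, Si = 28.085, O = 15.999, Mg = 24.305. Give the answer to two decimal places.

0.22 weight percent

Formula mass = 1.15*24.305 + 3.85*55.845 + 2*40.078 + 8*28.085 + 24*15.999 + 2*1.008 = 933.782 g/mol, of which 2.016 g is H.
So H makes up 2.016/933.782 = 0.0022 of the mass, i.e. 0.22%.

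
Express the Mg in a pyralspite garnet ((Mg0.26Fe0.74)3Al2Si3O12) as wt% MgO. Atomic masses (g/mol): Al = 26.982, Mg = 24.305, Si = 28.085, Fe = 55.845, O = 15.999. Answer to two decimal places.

6.64 wt%

Molar mass of (Mg0.26Fe0.74)3Al2Si3O12 = 0.78*24.305 + 2.22*55.845 + 2*26.982 + 3*28.085 + 12*15.999 = 473.141 g/mol.
Each formula unit contains 0.78 Mg, equivalent to 0.78/1 = 0.7800 mol MgO.
M(MgO) = 1×24.305 + 1×15.999 = 40.304 g/mol.
Mass of MgO per formula unit = 0.7800 × 40.304 = 31.437 g.
MgO wt% = 31.437 / 473.141 × 100 = 6.64%.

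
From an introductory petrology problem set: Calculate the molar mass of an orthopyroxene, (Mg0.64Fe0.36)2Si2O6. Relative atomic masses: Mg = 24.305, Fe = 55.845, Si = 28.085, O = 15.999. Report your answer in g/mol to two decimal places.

The formula mass is the sum 1.28*24.305 + 0.72*55.845 + 2*28.085 + 6*15.999.

223.48 g/mol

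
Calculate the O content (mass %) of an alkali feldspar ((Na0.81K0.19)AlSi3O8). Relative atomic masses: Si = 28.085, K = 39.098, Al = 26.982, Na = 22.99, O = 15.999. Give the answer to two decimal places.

M((Na0.81K0.19)AlSi3O8) = 265.280 g/mol.
O contributes 8 × 15.999 = 127.992 g per mole.
127.992/265.280 = 0.4825 → 48.25%.

48.25 mass %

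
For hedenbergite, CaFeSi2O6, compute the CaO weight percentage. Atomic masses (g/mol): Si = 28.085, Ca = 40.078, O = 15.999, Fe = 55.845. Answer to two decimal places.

22.60 wt%

M(CaFeSi2O6) = 248.087 g/mol; M(CaO) = 56.077 g/mol.
Moles CaO per formula unit = 1 Ca ÷ 1 = 1.0000.
CaO fraction = (1.0000 × 56.077) / 248.087 = 56.077/248.087 = 0.2260.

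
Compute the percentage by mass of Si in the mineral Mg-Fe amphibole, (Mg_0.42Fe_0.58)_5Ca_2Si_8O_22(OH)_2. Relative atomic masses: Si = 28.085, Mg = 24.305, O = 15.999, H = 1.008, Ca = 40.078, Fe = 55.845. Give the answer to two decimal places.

24.86 mass %

Formula mass = 2.10×24.305 + 2.90×55.845 + 2×40.078 + 8×28.085 + 24×15.999 + 2×1.008 = 903.819 g/mol, of which 224.680 g is Si.
So Si makes up 224.680/903.819 = 0.2486 of the mass, i.e. 24.86%.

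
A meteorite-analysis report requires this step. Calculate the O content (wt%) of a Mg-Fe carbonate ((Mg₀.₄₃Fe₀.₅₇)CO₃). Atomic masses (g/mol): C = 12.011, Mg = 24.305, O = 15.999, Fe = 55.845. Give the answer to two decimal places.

Molar mass of (Mg₀.₄₃Fe₀.₅₇)CO₃: 0.43*24.305 + 0.57*55.845 + 1*12.011 + 3*15.999 = 102.291 g/mol.
Mass of O per formula unit: 3 × 15.999 = 47.997 g.
Weight fraction O = 47.997 / 102.291 = 0.4692.

46.92 wt%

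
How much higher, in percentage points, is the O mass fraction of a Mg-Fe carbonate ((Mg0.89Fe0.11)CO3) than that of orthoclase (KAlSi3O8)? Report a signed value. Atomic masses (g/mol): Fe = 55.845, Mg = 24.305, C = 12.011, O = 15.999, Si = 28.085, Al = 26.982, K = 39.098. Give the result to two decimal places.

M((Mg0.89Fe0.11)CO3) = 87.782 g/mol, so wt% O = 47.997/87.782 × 100 = 54.68%.
M(KAlSi3O8) = 278.327 g/mol, so wt% O = 127.992/278.327 × 100 = 45.99%.
54.68 − 45.99 = 8.69 pp.

8.69 percentage points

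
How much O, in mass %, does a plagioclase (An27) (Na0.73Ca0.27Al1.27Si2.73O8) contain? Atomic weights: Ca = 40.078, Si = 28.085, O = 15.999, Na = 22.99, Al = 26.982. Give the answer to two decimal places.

48.02 mass %

Molar mass of Na0.73Ca0.27Al1.27Si2.73O8: 0.73·22.99 + 0.27·40.078 + 1.27·26.982 + 2.73·28.085 + 8·15.999 = 266.535 g/mol.
Mass of O per formula unit: 8 × 15.999 = 127.992 g.
Weight fraction O = 127.992 / 266.535 = 0.4802.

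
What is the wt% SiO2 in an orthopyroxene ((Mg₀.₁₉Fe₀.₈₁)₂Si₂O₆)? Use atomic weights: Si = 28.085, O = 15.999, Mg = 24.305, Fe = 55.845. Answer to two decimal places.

47.71 wt%

M((Mg₀.₁₉Fe₀.₈₁)₂Si₂O₆) = 251.869 g/mol; M(SiO2) = 60.083 g/mol.
Moles SiO2 per formula unit = 2 Si ÷ 1 = 2.0000.
SiO2 fraction = (2.0000 × 60.083) / 251.869 = 120.166/251.869 = 0.4771.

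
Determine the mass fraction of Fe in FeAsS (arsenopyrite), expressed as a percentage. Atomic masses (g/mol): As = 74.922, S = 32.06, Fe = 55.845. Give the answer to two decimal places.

34.30 mass %

Formula mass = 1·55.845 + 1·74.922 + 1·32.06 = 162.827 g/mol, of which 55.845 g is Fe.
So Fe makes up 55.845/162.827 = 0.3430 of the mass, i.e. 34.30%.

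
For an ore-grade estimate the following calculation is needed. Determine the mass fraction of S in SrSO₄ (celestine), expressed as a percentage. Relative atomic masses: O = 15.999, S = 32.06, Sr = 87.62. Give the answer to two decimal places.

Formula mass = 1*87.62 + 1*32.06 + 4*15.999 = 183.676 g/mol, of which 32.060 g is S.
So S makes up 32.060/183.676 = 0.1745 of the mass, i.e. 17.45%.

17.45 weight percent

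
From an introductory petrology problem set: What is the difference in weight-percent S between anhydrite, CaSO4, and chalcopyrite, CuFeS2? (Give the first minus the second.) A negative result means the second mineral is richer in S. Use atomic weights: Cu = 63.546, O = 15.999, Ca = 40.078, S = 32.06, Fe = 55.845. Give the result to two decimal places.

M(CaSO4) = 136.134 g/mol, so wt% S = 32.060/136.134 × 100 = 23.55%.
M(CuFeS2) = 183.511 g/mol, so wt% S = 64.120/183.511 × 100 = 34.94%.
23.55 − 34.94 = -11.39 pp.

-11.39 percentage points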